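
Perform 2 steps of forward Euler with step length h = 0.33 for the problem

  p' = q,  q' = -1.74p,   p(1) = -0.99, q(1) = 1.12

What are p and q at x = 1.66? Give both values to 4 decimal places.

-0.0632, 2.0447

Euler on (p,q): p_{n+1} = p_n + h·p', q_{n+1} = q_n + h·q'.
1.000000: (-0.990000, 1.120000); f=(1.120000, 1.722600) → (-0.620400, 1.688458)
1.330000: (-0.620400, 1.688458); f=(1.688458, 1.079496) → (-0.063209, 2.044692)
(p(1.66), q(1.66)) ≈ (-0.0632, 2.0447)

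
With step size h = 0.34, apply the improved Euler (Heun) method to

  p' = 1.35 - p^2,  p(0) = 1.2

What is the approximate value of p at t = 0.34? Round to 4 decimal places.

Heun: k1 = f(t_n, p_n); k2 = f(t_n + h, p_n + h·k1); p_{n+1} = p_n + (h/2)·(k1 + k2).
t=0.000000, p=1.200000:
  k1 = f(0.000000, 1.200000) = -0.090000
  k2 = f(0.340000, 1.169400) = -0.017496
  p ← 1.200000 + (0.34/2)·(-0.090000 + (-0.017496)) = 1.181726
p(0.34) ≈ 1.1817

1.1817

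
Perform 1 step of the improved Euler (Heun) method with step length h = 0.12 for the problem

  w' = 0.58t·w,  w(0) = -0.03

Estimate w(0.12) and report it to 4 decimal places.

-0.0301

Heun: k1 = f(t_n, w_n); k2 = f(t_n + h, w_n + h·k1); w_{n+1} = w_n + (h/2)·(k1 + k2).
t=0.000000, w=-0.030000:
  k1 = f(0.000000, -0.030000) = 0.000000
  k2 = f(0.120000, -0.030000) = -0.002088
  w ← -0.030000 + (0.12/2)·(0.000000 + (-0.002088)) = -0.030125
w(0.12) ≈ -0.0301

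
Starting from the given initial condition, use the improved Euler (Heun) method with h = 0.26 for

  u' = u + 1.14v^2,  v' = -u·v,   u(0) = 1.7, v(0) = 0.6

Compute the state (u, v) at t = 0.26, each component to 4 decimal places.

Heun on (u,v): k1 = f(t_n, state_n); k2 = f(t_n + h, state_n + h·k1); state_{n+1} = state_n + (h/2)·(k1 + k2).
0.000000: (1.700000, 0.600000)
  k1 = (2.110400, -1.020000)
  predictor → (2.248704, 0.334800)
  k2 = (2.376488, -0.752866)
  → (2.283295, 0.369527)
(u(0.26), v(0.26)) ≈ (2.2833, 0.3695)

2.2833, 0.3695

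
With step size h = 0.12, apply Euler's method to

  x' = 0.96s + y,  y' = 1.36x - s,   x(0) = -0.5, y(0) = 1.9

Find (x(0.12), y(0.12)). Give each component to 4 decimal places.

-0.2720, 1.8184

Euler on (x,y): x_{n+1} = x_n + h·x', y_{n+1} = y_n + h·y'.
0.000000: (-0.500000, 1.900000); f=(1.900000, -0.680000) → (-0.272000, 1.818400)
(x(0.12), y(0.12)) ≈ (-0.2720, 1.8184)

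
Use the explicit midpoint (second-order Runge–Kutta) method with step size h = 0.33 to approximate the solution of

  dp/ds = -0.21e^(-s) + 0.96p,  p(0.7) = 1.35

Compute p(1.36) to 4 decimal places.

Midpoint: k1 = f(s_n, p_n); k2 = f(s_n + h/2, p_n + (h/2)·k1); p_{n+1} = p_n + h·k2.
s=0.700000, p=1.350000:
  k1 = f(0.700000, 1.350000) = 1.191717
  k2 = f(0.865000, 1.546633) = 1.396347
  p ← 1.350000 + 0.33·1.396347 = 1.810795
s=1.030000, p=1.810795:
  k1 = f(1.030000, 1.810795) = 1.663391
  k2 = f(1.195000, 2.085254) = 1.938276
  p ← 1.810795 + 0.33·1.938276 = 2.450426
p(1.36) ≈ 2.4504

2.4504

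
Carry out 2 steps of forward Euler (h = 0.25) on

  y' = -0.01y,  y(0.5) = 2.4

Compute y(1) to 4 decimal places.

Euler: y_{n+1} = y_n + h·f(t_n, y_n).
t=0.500000, y=2.400000: f=-0.024000 → y ← 2.400000 + 0.25·(-0.024000) = 2.394000
t=0.750000, y=2.394000: f=-0.023940 → y ← 2.394000 + 0.25·(-0.023940) = 2.388015
y(1) ≈ 2.3880

2.3880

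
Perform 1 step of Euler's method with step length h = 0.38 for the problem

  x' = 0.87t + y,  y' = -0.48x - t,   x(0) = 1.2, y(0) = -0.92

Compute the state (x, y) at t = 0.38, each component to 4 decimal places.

Euler on (x,y): x_{n+1} = x_n + h·x', y_{n+1} = y_n + h·y'.
0.000000: (1.200000, -0.920000); f=(-0.920000, -0.576000) → (0.850400, -1.138880)
(x(0.38), y(0.38)) ≈ (0.8504, -1.1389)

0.8504, -1.1389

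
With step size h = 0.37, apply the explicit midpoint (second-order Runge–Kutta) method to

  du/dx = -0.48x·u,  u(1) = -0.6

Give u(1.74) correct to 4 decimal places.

Midpoint: k1 = f(x_n, u_n); k2 = f(x_n + h/2, u_n + (h/2)·k1); u_{n+1} = u_n + h·k2.
x=1.000000, u=-0.600000:
  k1 = f(1.000000, -0.600000) = 0.288000
  k2 = f(1.185000, -0.546720) = 0.310974
  u ← -0.600000 + 0.37·0.310974 = -0.484939
x=1.370000, u=-0.484939:
  k1 = f(1.370000, -0.484939) = 0.318896
  k2 = f(1.555000, -0.425944) = 0.317924
  u ← -0.484939 + 0.37·0.317924 = -0.367307
u(1.74) ≈ -0.3673

-0.3673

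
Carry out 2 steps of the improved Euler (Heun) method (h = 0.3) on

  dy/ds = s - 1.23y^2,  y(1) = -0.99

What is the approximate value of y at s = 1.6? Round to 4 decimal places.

Heun: k1 = f(s_n, y_n); k2 = f(s_n + h, y_n + h·k1); y_{n+1} = y_n + (h/2)·(k1 + k2).
s=1.000000, y=-0.990000:
  k1 = f(1.000000, -0.990000) = -0.205523
  k2 = f(1.300000, -1.051657) = -0.060358
  y ← -0.990000 + (0.3/2)·(-0.205523 + (-0.060358)) = -1.029882
s=1.300000, y=-1.029882:
  k1 = f(1.300000, -1.029882) = -0.004608
  k2 = f(1.600000, -1.031265) = 0.291887
  y ← -1.029882 + (0.3/2)·(-0.004608 + 0.291887) = -0.986790
y(1.6) ≈ -0.9868

-0.9868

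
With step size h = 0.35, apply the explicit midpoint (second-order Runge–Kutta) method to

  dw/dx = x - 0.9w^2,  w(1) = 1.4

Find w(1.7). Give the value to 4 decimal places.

Midpoint: k1 = f(x_n, w_n); k2 = f(x_n + h/2, w_n + (h/2)·k1); w_{n+1} = w_n + h·k2.
x=1.000000, w=1.400000:
  k1 = f(1.000000, 1.400000) = -0.764000
  k2 = f(1.175000, 1.266300) = -0.268164
  w ← 1.400000 + 0.35·(-0.268164) = 1.306143
x=1.350000, w=1.306143:
  k1 = f(1.350000, 1.306143) = -0.185408
  k2 = f(1.525000, 1.273696) = 0.064928
  w ← 1.306143 + 0.35·0.064928 = 1.328867
w(1.7) ≈ 1.3289

1.3289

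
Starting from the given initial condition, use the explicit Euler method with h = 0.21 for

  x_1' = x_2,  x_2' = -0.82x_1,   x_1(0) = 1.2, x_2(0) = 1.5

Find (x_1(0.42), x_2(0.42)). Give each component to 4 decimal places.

Euler on (x_1,x_2): x_1_{n+1} = x_1_n + h·x_1', x_2_{n+1} = x_2_n + h·x_2'.
0.000000: (1.200000, 1.500000); f=(1.500000, -0.984000) → (1.515000, 1.293360)
0.210000: (1.515000, 1.293360); f=(1.293360, -1.242300) → (1.786606, 1.032477)
(x_1(0.42), x_2(0.42)) ≈ (1.7866, 1.0325)

1.7866, 1.0325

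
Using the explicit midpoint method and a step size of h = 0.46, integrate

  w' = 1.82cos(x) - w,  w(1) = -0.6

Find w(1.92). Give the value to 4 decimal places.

-0.2576

Midpoint: k1 = f(x_n, w_n); k2 = f(x_n + h/2, w_n + (h/2)·k1); w_{n+1} = w_n + h·k2.
x=1.000000, w=-0.600000:
  k1 = f(1.000000, -0.600000) = 1.583350
  k2 = f(1.230000, -0.235829) = 0.844142
  w ← -0.600000 + 0.46·0.844142 = -0.211695
x=1.460000, w=-0.211695:
  k1 = f(1.460000, -0.211695) = 0.412932
  k2 = f(1.690000, -0.116720) = -0.099717
  w ← -0.211695 + 0.46·(-0.099717) = -0.257564
w(1.92) ≈ -0.2576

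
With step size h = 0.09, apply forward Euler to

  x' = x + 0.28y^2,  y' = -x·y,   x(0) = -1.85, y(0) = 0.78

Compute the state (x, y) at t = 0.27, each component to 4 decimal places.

-2.3258, 1.2825

Euler on (x,y): x_{n+1} = x_n + h·x', y_{n+1} = y_n + h·y'.
0.000000: (-1.850000, 0.780000); f=(-1.679648, 1.443000) → (-2.001168, 0.909870)
0.090000: (-2.001168, 0.909870); f=(-1.769367, 1.820803) → (-2.160411, 1.073742)
0.180000: (-2.160411, 1.073742); f=(-1.837593, 2.319725) → (-2.325795, 1.282518)
(x(0.27), y(0.27)) ≈ (-2.3258, 1.2825)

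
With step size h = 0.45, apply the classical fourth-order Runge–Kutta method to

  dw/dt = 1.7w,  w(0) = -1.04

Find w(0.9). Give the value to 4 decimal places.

RK4: k1 = f(t_n, w_n); k2 = f(t_n + h/2, w_n + (h/2)·k1); k3 = f(t_n + h/2, w_n + (h/2)·k2); k4 = f(t_n + h, w_n + h·k3); w_{n+1} = w_n + (h/6)·(k1 + 2k2 + 2k3 + k4).
t=0.000000, w=-1.040000:
  k1 = f(0.000000, -1.040000) = -1.768000
  k2 = f(0.225000, -1.437800) = -2.444260
  k3 = f(0.225000, -1.589959) = -2.702929
  k4 = f(0.450000, -2.256318) = -3.835741
  w ← -1.040000 + (0.45/6)·(k1 + 2k2 + 2k3 + k4) = -2.232359
t=0.450000, w=-2.232359:
  k1 = f(0.450000, -2.232359) = -3.795010
  k2 = f(0.675000, -3.086236) = -5.246602
  k3 = f(0.675000, -3.412844) = -5.801835
  k4 = f(0.900000, -4.843185) = -8.233414
  w ← -2.232359 + (0.45/6)·(k1 + 2k2 + 2k3 + k4) = -4.791756
w(0.9) ≈ -4.7918

-4.7918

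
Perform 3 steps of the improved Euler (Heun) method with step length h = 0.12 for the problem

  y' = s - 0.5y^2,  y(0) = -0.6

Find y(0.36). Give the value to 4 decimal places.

-0.6032

Heun: k1 = f(s_n, y_n); k2 = f(s_n + h, y_n + h·k1); y_{n+1} = y_n + (h/2)·(k1 + k2).
s=0.000000, y=-0.600000:
  k1 = f(0.000000, -0.600000) = -0.180000
  k2 = f(0.120000, -0.621600) = -0.073193
  y ← -0.600000 + (0.12/2)·(-0.180000 + (-0.073193)) = -0.615192
s=0.120000, y=-0.615192:
  k1 = f(0.120000, -0.615192) = -0.069230
  k2 = f(0.240000, -0.623499) = 0.045624
  y ← -0.615192 + (0.12/2)·(-0.069230 + 0.045624) = -0.616608
s=0.240000, y=-0.616608:
  k1 = f(0.240000, -0.616608) = 0.049897
  k2 = f(0.360000, -0.610620) = 0.173571
  y ← -0.616608 + (0.12/2)·(0.049897 + 0.173571) = -0.603200
y(0.36) ≈ -0.6032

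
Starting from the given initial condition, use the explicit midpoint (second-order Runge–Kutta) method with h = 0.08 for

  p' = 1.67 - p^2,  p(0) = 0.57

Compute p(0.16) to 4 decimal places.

Midpoint: k1 = f(t_n, p_n); k2 = f(t_n + h/2, p_n + (h/2)·k1); p_{n+1} = p_n + h·k2.
t=0.000000, p=0.570000:
  k1 = f(0.000000, 0.570000) = 1.345100
  k2 = f(0.040000, 0.623804) = 1.280869
  p ← 0.570000 + 0.08·1.280869 = 0.672469
t=0.080000, p=0.672469:
  k1 = f(0.080000, 0.672469) = 1.217785
  k2 = f(0.120000, 0.721181) = 1.149898
  p ← 0.672469 + 0.08·1.149898 = 0.764461
p(0.16) ≈ 0.7645

0.7645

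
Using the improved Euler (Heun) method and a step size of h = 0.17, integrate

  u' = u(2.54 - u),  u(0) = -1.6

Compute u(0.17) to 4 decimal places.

Heun: k1 = f(s_n, u_n); k2 = f(s_n + h, u_n + h·k1); u_{n+1} = u_n + (h/2)·(k1 + k2).
s=0.000000, u=-1.600000:
  k1 = f(0.000000, -1.600000) = -6.624000
  k2 = f(0.170000, -2.726080) = -14.355755
  u ← -1.600000 + (0.17/2)·(-6.624000 + (-14.355755)) = -3.383279
u(0.17) ≈ -3.3833

-3.3833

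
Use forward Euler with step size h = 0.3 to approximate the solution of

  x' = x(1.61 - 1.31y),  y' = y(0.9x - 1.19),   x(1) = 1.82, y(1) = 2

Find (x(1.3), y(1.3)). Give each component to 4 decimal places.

1.2685, 2.2688

Euler on (x,y): x_{n+1} = x_n + h·x', y_{n+1} = y_n + h·y'.
1.000000: (1.820000, 2.000000); f=(-1.838200, 0.896000) → (1.268540, 2.268800)
(x(1.3), y(1.3)) ≈ (1.2685, 2.2688)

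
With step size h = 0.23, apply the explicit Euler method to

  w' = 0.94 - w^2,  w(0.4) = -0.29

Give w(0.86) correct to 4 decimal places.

Euler: w_{n+1} = w_n + h·f(t_n, w_n).
t=0.400000, w=-0.290000: f=0.855900 → w ← -0.290000 + 0.23·0.855900 = -0.093143
t=0.630000, w=-0.093143: f=0.931324 → w ← -0.093143 + 0.23·0.931324 = 0.121062
w(0.86) ≈ 0.1211

0.1211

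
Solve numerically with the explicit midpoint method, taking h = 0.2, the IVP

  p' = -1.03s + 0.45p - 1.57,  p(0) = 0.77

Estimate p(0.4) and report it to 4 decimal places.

0.1483

Midpoint: k1 = f(s_n, p_n); k2 = f(s_n + h/2, p_n + (h/2)·k1); p_{n+1} = p_n + h·k2.
s=0.000000, p=0.770000:
  k1 = f(0.000000, 0.770000) = -1.223500
  k2 = f(0.100000, 0.647650) = -1.381557
  p ← 0.770000 + 0.2·(-1.381557) = 0.493689
s=0.200000, p=0.493689:
  k1 = f(0.200000, 0.493689) = -1.553840
  k2 = f(0.300000, 0.338304) = -1.726763
  p ← 0.493689 + 0.2·(-1.726763) = 0.148336
p(0.4) ≈ 0.1483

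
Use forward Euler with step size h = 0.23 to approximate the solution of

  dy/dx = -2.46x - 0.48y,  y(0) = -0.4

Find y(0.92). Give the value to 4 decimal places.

Euler: y_{n+1} = y_n + h·f(x_n, y_n).
x=0.000000, y=-0.400000: f=0.192000 → y ← -0.400000 + 0.23·0.192000 = -0.355840
x=0.230000, y=-0.355840: f=-0.394997 → y ← -0.355840 + 0.23·(-0.394997) = -0.446689
x=0.460000, y=-0.446689: f=-0.917189 → y ← -0.446689 + 0.23·(-0.917189) = -0.657643
x=0.690000, y=-0.657643: f=-1.381731 → y ← -0.657643 + 0.23·(-1.381731) = -0.975441
y(0.92) ≈ -0.9754

-0.9754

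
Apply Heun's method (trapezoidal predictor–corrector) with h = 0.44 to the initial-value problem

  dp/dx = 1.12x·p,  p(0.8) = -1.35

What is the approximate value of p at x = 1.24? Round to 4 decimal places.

Heun: k1 = f(x_n, p_n); k2 = f(x_n + h, p_n + h·k1); p_{n+1} = p_n + (h/2)·(k1 + k2).
x=0.800000, p=-1.350000:
  k1 = f(0.800000, -1.350000) = -1.209600
  k2 = f(1.240000, -1.882224) = -2.614033
  p ← -1.350000 + (0.44/2)·(-1.209600 + (-2.614033)) = -2.191199
p(1.24) ≈ -2.1912

-2.1912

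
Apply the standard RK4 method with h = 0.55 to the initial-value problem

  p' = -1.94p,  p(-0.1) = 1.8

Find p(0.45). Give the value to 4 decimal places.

RK4: k1 = f(t_n, p_n); k2 = f(t_n + h/2, p_n + (h/2)·k1); k3 = f(t_n + h/2, p_n + (h/2)·k2); k4 = f(t_n + h, p_n + h·k3); p_{n+1} = p_n + (h/6)·(k1 + 2k2 + 2k3 + k4).
t=-0.100000, p=1.800000:
  k1 = f(-0.100000, 1.800000) = -3.492000
  k2 = f(0.175000, 0.839700) = -1.629018
  k3 = f(0.175000, 1.352020) = -2.622919
  k4 = f(0.450000, 0.357395) = -0.693346
  p ← 1.800000 + (0.55/6)·(k1 + 2k2 + 2k3 + k4) = 0.636822
p(0.45) ≈ 0.6368

0.6368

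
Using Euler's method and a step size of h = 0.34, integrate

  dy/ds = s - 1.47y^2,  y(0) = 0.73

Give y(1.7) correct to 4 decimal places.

Euler: y_{n+1} = y_n + h·f(s_n, y_n).
s=0.000000, y=0.730000: f=-0.783363 → y ← 0.730000 + 0.34·(-0.783363) = 0.463657
s=0.340000, y=0.463657: f=0.023983 → y ← 0.463657 + 0.34·0.023983 = 0.471811
s=0.680000, y=0.471811: f=0.352770 → y ← 0.471811 + 0.34·0.352770 = 0.591753
s=1.020000, y=0.591753: f=0.505248 → y ← 0.591753 + 0.34·0.505248 = 0.763537
s=1.360000, y=0.763537: f=0.503006 → y ← 0.763537 + 0.34·0.503006 = 0.934559
y(1.7) ≈ 0.9346

0.9346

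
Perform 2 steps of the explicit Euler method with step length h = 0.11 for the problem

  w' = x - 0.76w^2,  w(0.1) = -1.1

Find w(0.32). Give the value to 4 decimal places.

-1.2855

Euler: w_{n+1} = w_n + h·f(x_n, w_n).
x=0.100000, w=-1.100000: f=-0.819600 → w ← -1.100000 + 0.11·(-0.819600) = -1.190156
x=0.210000, w=-1.190156: f=-0.866518 → w ← -1.190156 + 0.11·(-0.866518) = -1.285473
w(0.32) ≈ -1.2855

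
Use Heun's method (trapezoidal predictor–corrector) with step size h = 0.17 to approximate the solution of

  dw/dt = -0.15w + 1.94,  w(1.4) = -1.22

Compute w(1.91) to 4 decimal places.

Heun: k1 = f(t_n, w_n); k2 = f(t_n + h, w_n + h·k1); w_{n+1} = w_n + (h/2)·(k1 + k2).
t=1.400000, w=-1.220000:
  k1 = f(1.400000, -1.220000) = 2.123000
  k2 = f(1.570000, -0.859090) = 2.068863
  w ← -1.220000 + (0.17/2)·(2.123000 + 2.068863) = -0.863692
t=1.570000, w=-0.863692:
  k1 = f(1.570000, -0.863692) = 2.069554
  k2 = f(1.740000, -0.511867) = 2.016780
  w ← -0.863692 + (0.17/2)·(2.069554 + 2.016780) = -0.516353
t=1.740000, w=-0.516353:
  k1 = f(1.740000, -0.516353) = 2.017453
  k2 = f(1.910000, -0.173386) = 1.966008
  w ← -0.516353 + (0.17/2)·(2.017453 + 1.966008) = -0.177759
w(1.91) ≈ -0.1778

-0.1778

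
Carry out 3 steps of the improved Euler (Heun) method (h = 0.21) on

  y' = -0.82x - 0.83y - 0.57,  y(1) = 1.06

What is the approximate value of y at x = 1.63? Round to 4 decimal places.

-0.1885

Heun: k1 = f(x_n, y_n); k2 = f(x_n + h, y_n + h·k1); y_{n+1} = y_n + (h/2)·(k1 + k2).
x=1.000000, y=1.060000:
  k1 = f(1.000000, 1.060000) = -2.269800
  k2 = f(1.210000, 0.583342) = -2.046374
  y ← 1.060000 + (0.21/2)·(-2.269800 + (-2.046374)) = 0.606802
x=1.210000, y=0.606802:
  k1 = f(1.210000, 0.606802) = -2.065845
  k2 = f(1.420000, 0.172974) = -1.877969
  y ← 0.606802 + (0.21/2)·(-2.065845 + (-1.877969)) = 0.192701
x=1.420000, y=0.192701:
  k1 = f(1.420000, 0.192701) = -1.894342
  k2 = f(1.630000, -0.205111) = -1.736358
  y ← 0.192701 + (0.21/2)·(-1.894342 + (-1.736358)) = -0.188522
y(1.63) ≈ -0.1885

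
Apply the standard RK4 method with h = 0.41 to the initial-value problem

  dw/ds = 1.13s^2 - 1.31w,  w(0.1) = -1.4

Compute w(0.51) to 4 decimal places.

RK4: k1 = f(s_n, w_n); k2 = f(s_n + h/2, w_n + (h/2)·k1); k3 = f(s_n + h/2, w_n + (h/2)·k2); k4 = f(s_n + h, w_n + h·k3); w_{n+1} = w_n + (h/6)·(k1 + 2k2 + 2k3 + k4).
s=0.100000, w=-1.400000:
  k1 = f(0.100000, -1.400000) = 1.845300
  k2 = f(0.305000, -1.021713) = 1.443563
  k3 = f(0.305000, -1.104070) = 1.551449
  k4 = f(0.510000, -0.763906) = 1.294630
  w ← -1.400000 + (0.41/6)·(k1 + 2k2 + 2k3 + k4) = -0.776120
w(0.51) ≈ -0.7761

-0.7761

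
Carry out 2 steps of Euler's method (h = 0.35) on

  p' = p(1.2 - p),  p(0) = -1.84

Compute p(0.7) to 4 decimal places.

Euler: p_{n+1} = p_n + h·f(s_n, p_n).
s=0.000000, p=-1.840000: f=-5.593600 → p ← -1.840000 + 0.35·(-5.593600) = -3.797760
s=0.350000, p=-3.797760: f=-18.980293 → p ← -3.797760 + 0.35·(-18.980293) = -10.440863
p(0.7) ≈ -10.4409

-10.4409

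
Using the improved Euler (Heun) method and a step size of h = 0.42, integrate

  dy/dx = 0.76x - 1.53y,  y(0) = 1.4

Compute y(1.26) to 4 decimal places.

0.6104

Heun: k1 = f(x_n, y_n); k2 = f(x_n + h, y_n + h·k1); y_{n+1} = y_n + (h/2)·(k1 + k2).
x=0.000000, y=1.400000:
  k1 = f(0.000000, 1.400000) = -2.142000
  k2 = f(0.420000, 0.500360) = -0.446351
  y ← 1.400000 + (0.42/2)·(-2.142000 + (-0.446351)) = 0.856446
x=0.420000, y=0.856446:
  k1 = f(0.420000, 0.856446) = -0.991163
  k2 = f(0.840000, 0.440158) = -0.035042
  y ← 0.856446 + (0.42/2)·(-0.991163 + (-0.035042)) = 0.640943
x=0.840000, y=0.640943:
  k1 = f(0.840000, 0.640943) = -0.342243
  k2 = f(1.260000, 0.497201) = 0.196882
  y ← 0.640943 + (0.42/2)·(-0.342243 + 0.196882) = 0.610418
y(1.26) ≈ 0.6104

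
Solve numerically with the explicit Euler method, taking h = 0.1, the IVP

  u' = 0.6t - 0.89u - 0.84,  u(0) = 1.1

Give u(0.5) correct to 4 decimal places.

0.3935

Euler: u_{n+1} = u_n + h·f(t_n, u_n).
t=0.000000, u=1.100000: f=-1.819000 → u ← 1.100000 + 0.1·(-1.819000) = 0.918100
t=0.100000, u=0.918100: f=-1.597109 → u ← 0.918100 + 0.1·(-1.597109) = 0.758389
t=0.200000, u=0.758389: f=-1.394966 → u ← 0.758389 + 0.1·(-1.394966) = 0.618892
t=0.300000, u=0.618892: f=-1.210814 → u ← 0.618892 + 0.1·(-1.210814) = 0.497811
t=0.400000, u=0.497811: f=-1.043052 → u ← 0.497811 + 0.1·(-1.043052) = 0.393506
u(0.5) ≈ 0.3935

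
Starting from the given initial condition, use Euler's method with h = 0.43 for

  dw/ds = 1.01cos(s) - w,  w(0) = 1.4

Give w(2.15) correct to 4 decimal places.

Euler: w_{n+1} = w_n + h·f(s_n, w_n).
s=0.000000, w=1.400000: f=-0.390000 → w ← 1.400000 + 0.43·(-0.390000) = 1.232300
s=0.430000, w=1.232300: f=-0.314245 → w ← 1.232300 + 0.43·(-0.314245) = 1.097175
s=0.860000, w=1.097175: f=-0.438213 → w ← 1.097175 + 0.43·(-0.438213) = 0.908743
s=1.290000, w=0.908743: f=-0.628851 → w ← 0.908743 + 0.43·(-0.628851) = 0.638337
s=1.720000, w=0.638337: f=-0.788474 → w ← 0.638337 + 0.43·(-0.788474) = 0.299293
w(2.15) ≈ 0.2993

0.2993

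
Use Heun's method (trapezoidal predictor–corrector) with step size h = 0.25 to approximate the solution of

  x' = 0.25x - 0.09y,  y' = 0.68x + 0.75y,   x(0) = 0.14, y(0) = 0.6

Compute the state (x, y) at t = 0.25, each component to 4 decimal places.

0.1336, 0.7487

Heun on (x,y): k1 = f(t_n, state_n); k2 = f(t_n + h, state_n + h·k1); state_{n+1} = state_n + (h/2)·(k1 + k2).
0.000000: (0.140000, 0.600000)
  k1 = (-0.019000, 0.545200)
  predictor → (0.135250, 0.736300)
  k2 = (-0.032454, 0.644195)
  → (0.133568, 0.748674)
(x(0.25), y(0.25)) ≈ (0.1336, 0.7487)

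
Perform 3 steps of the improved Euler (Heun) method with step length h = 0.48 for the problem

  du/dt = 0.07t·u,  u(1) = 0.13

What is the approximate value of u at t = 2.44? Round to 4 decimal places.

0.1546

Heun: k1 = f(t_n, u_n); k2 = f(t_n + h, u_n + h·k1); u_{n+1} = u_n + (h/2)·(k1 + k2).
t=1.000000, u=0.130000:
  k1 = f(1.000000, 0.130000) = 0.009100
  k2 = f(1.480000, 0.134368) = 0.013921
  u ← 0.130000 + (0.48/2)·(0.009100 + 0.013921) = 0.135525
t=1.480000, u=0.135525:
  k1 = f(1.480000, 0.135525) = 0.014040
  k2 = f(1.960000, 0.142264) = 0.019519
  u ← 0.135525 + (0.48/2)·(0.014040 + 0.019519) = 0.143579
t=1.960000, u=0.143579:
  k1 = f(1.960000, 0.143579) = 0.019699
  k2 = f(2.440000, 0.153035) = 0.026138
  u ← 0.143579 + (0.48/2)·(0.019699 + 0.026138) = 0.154580
u(2.44) ≈ 0.1546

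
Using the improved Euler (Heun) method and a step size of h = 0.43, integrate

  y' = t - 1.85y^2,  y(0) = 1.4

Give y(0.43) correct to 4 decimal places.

0.7028

Heun: k1 = f(t_n, y_n); k2 = f(t_n + h, y_n + h·k1); y_{n+1} = y_n + (h/2)·(k1 + k2).
t=0.000000, y=1.400000:
  k1 = f(0.000000, 1.400000) = -3.626000
  k2 = f(0.430000, -0.159180) = 0.383124
  y ← 1.400000 + (0.43/2)·(-3.626000 + 0.383124) = 0.702782
y(0.43) ≈ 0.7028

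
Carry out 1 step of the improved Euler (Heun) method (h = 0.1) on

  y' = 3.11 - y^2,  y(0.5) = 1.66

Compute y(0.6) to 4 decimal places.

1.6895

Heun: k1 = f(t_n, y_n); k2 = f(t_n + h, y_n + h·k1); y_{n+1} = y_n + (h/2)·(k1 + k2).
t=0.500000, y=1.660000:
  k1 = f(0.500000, 1.660000) = 0.354400
  k2 = f(0.600000, 1.695440) = 0.235483
  y ← 1.660000 + (0.1/2)·(0.354400 + 0.235483) = 1.689494
y(0.6) ≈ 1.6895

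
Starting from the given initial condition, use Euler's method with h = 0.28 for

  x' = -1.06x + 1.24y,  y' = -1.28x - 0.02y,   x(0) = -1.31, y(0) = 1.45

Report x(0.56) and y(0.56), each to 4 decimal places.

Euler on (x,y): x_{n+1} = x_n + h·x', y_{n+1} = y_n + h·y'.
0.000000: (-1.310000, 1.450000); f=(3.186600, 1.647800) → (-0.417752, 1.911384)
0.280000: (-0.417752, 1.911384); f=(2.812933, 0.496495) → (0.369869, 2.050403)
(x(0.56), y(0.56)) ≈ (0.3699, 2.0504)

0.3699, 2.0504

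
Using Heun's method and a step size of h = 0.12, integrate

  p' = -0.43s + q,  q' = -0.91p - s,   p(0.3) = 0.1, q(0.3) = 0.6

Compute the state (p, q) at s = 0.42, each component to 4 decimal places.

Heun on (p,q): k1 = f(s_n, state_n); k2 = f(s_n + h, state_n + h·k1); state_{n+1} = state_n + (h/2)·(k1 + k2).
0.300000: (0.100000, 0.600000)
  k1 = (0.471000, -0.391000)
  predictor → (0.156520, 0.553080)
  k2 = (0.372480, -0.562433)
  → (0.150609, 0.542794)
(p(0.42), q(0.42)) ≈ (0.1506, 0.5428)

0.1506, 0.5428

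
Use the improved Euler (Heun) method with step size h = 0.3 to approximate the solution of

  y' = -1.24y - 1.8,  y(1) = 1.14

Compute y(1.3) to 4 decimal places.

0.3552

Heun: k1 = f(x_n, y_n); k2 = f(x_n + h, y_n + h·k1); y_{n+1} = y_n + (h/2)·(k1 + k2).
x=1.000000, y=1.140000:
  k1 = f(1.000000, 1.140000) = -3.213600
  k2 = f(1.300000, 0.175920) = -2.018141
  y ← 1.140000 + (0.3/2)·(-3.213600 + (-2.018141)) = 0.355239
y(1.3) ≈ 0.3552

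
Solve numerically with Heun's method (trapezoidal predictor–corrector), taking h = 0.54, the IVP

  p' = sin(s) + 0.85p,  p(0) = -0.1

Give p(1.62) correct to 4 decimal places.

1.2633

Heun: k1 = f(s_n, p_n); k2 = f(s_n + h, p_n + h·k1); p_{n+1} = p_n + (h/2)·(k1 + k2).
s=0.000000, p=-0.100000:
  k1 = f(0.000000, -0.100000) = -0.085000
  k2 = f(0.540000, -0.145900) = 0.390121
  p ← -0.100000 + (0.54/2)·(-0.085000 + 0.390121) = -0.017617
s=0.540000, p=-0.017617:
  k1 = f(0.540000, -0.017617) = 0.499161
  k2 = f(1.080000, 0.251930) = 1.096098
  p ← -0.017617 + (0.54/2)·(0.499161 + 1.096098) = 0.413103
s=1.080000, p=0.413103:
  k1 = f(1.080000, 0.413103) = 1.233095
  k2 = f(1.620000, 1.078974) = 1.915918
  p ← 0.413103 + (0.54/2)·(1.233095 + 1.915918) = 1.263336
p(1.62) ≈ 1.2633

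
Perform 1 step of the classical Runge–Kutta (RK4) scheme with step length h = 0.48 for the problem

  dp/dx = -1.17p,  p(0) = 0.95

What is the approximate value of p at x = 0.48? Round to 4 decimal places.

0.5422

RK4: k1 = f(x_n, p_n); k2 = f(x_n + h/2, p_n + (h/2)·k1); k3 = f(x_n + h/2, p_n + (h/2)·k2); k4 = f(x_n + h, p_n + h·k3); p_{n+1} = p_n + (h/6)·(k1 + 2k2 + 2k3 + k4).
x=0.000000, p=0.950000:
  k1 = f(0.000000, 0.950000) = -1.111500
  k2 = f(0.240000, 0.683240) = -0.799391
  k3 = f(0.240000, 0.758146) = -0.887031
  k4 = f(0.480000, 0.524225) = -0.613343
  p ← 0.950000 + (0.48/6)·(k1 + 2k2 + 2k3 + k4) = 0.542185
p(0.48) ≈ 0.5422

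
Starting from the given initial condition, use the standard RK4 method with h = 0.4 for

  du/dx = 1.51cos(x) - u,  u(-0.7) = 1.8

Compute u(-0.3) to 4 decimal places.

1.6438

RK4: k1 = f(x_n, u_n); k2 = f(x_n + h/2, u_n + (h/2)·k1); k3 = f(x_n + h/2, u_n + (h/2)·k2); k4 = f(x_n + h, u_n + h·k3); u_{n+1} = u_n + (h/6)·(k1 + 2k2 + 2k3 + k4).
x=-0.700000, u=1.800000:
  k1 = f(-0.700000, 1.800000) = -0.645088
  k2 = f(-0.500000, 1.670982) = -0.345833
  k3 = f(-0.500000, 1.730833) = -0.405684
  k4 = f(-0.300000, 1.637726) = -0.195168
  u ← 1.800000 + (0.4/6)·(k1 + 2k2 + 2k3 + k4) = 1.643781
u(-0.3) ≈ 1.6438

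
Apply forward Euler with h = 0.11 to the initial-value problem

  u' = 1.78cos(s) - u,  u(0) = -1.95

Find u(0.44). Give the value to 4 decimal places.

Euler: u_{n+1} = u_n + h·f(s_n, u_n).
s=0.000000, u=-1.950000: f=3.730000 → u ← -1.950000 + 0.11·3.730000 = -1.539700
s=0.110000, u=-1.539700: f=3.308942 → u ← -1.539700 + 0.11·3.308942 = -1.175716
s=0.220000, u=-1.175716: f=2.912814 → u ← -1.175716 + 0.11·2.912814 = -0.855307
s=0.330000, u=-0.855307: f=2.539262 → u ← -0.855307 + 0.11·2.539262 = -0.575988
u(0.44) ≈ -0.5760

-0.5760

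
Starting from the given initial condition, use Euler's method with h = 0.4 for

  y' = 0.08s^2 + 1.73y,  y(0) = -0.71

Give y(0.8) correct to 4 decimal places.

Euler: y_{n+1} = y_n + h·f(s_n, y_n).
s=0.000000, y=-0.710000: f=-1.228300 → y ← -0.710000 + 0.4·(-1.228300) = -1.201320
s=0.400000, y=-1.201320: f=-2.065484 → y ← -1.201320 + 0.4·(-2.065484) = -2.027513
y(0.8) ≈ -2.0275

-2.0275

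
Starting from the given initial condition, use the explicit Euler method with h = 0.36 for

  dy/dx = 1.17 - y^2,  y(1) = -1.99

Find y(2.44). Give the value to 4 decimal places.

Euler: y_{n+1} = y_n + h·f(x_n, y_n).
x=1.000000, y=-1.990000: f=-2.790100 → y ← -1.990000 + 0.36·(-2.790100) = -2.994436
x=1.360000, y=-2.994436: f=-7.796647 → y ← -2.994436 + 0.36·(-7.796647) = -5.801229
x=1.720000, y=-5.801229: f=-32.484257 → y ← -5.801229 + 0.36·(-32.484257) = -17.495561
x=2.080000, y=-17.495561: f=-304.924667 → y ← -17.495561 + 0.36·(-304.924667) = -127.268442
y(2.44) ≈ -127.2684

-127.2684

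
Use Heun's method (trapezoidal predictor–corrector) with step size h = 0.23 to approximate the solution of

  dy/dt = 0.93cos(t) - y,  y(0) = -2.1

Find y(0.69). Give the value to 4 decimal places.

-0.6462

Heun: k1 = f(t_n, y_n); k2 = f(t_n + h, y_n + h·k1); y_{n+1} = y_n + (h/2)·(k1 + k2).
t=0.000000, y=-2.100000:
  k1 = f(0.000000, -2.100000) = 3.030000
  k2 = f(0.230000, -1.403100) = 2.308610
  y ← -2.100000 + (0.23/2)·(3.030000 + 2.308610) = -1.486060
t=0.230000, y=-1.486060:
  k1 = f(0.230000, -1.486060) = 2.391570
  k2 = f(0.460000, -0.935999) = 1.769328
  y ← -1.486060 + (0.23/2)·(2.391570 + 1.769328) = -1.007557
t=0.460000, y=-1.007557:
  k1 = f(0.460000, -1.007557) = 1.840886
  k2 = f(0.690000, -0.584153) = 1.301412
  y ← -1.007557 + (0.23/2)·(1.840886 + 1.301412) = -0.646192
y(0.69) ≈ -0.6462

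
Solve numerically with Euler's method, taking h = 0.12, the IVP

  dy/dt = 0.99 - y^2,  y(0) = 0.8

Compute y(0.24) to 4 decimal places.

0.8757

Euler: y_{n+1} = y_n + h·f(t_n, y_n).
t=0.000000, y=0.800000: f=0.350000 → y ← 0.800000 + 0.12·0.350000 = 0.842000
t=0.120000, y=0.842000: f=0.281036 → y ← 0.842000 + 0.12·0.281036 = 0.875724
y(0.24) ≈ 0.8757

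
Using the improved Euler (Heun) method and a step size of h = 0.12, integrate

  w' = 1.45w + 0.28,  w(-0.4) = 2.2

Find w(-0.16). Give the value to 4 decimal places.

Heun: k1 = f(t_n, w_n); k2 = f(t_n + h, w_n + h·k1); w_{n+1} = w_n + (h/2)·(k1 + k2).
t=-0.400000, w=2.200000:
  k1 = f(-0.400000, 2.200000) = 3.470000
  k2 = f(-0.280000, 2.616400) = 4.073780
  w ← 2.200000 + (0.12/2)·(3.470000 + 4.073780) = 2.652627
t=-0.280000, w=2.652627:
  k1 = f(-0.280000, 2.652627) = 4.126309
  k2 = f(-0.160000, 3.147784) = 4.844287
  w ← 2.652627 + (0.12/2)·(4.126309 + 4.844287) = 3.190863
w(-0.16) ≈ 3.1909

3.1909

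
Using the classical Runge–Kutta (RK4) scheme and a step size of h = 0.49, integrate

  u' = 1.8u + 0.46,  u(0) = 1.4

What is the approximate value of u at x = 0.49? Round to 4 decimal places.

3.7352

RK4: k1 = f(x_n, u_n); k2 = f(x_n + h/2, u_n + (h/2)·k1); k3 = f(x_n + h/2, u_n + (h/2)·k2); k4 = f(x_n + h, u_n + h·k3); u_{n+1} = u_n + (h/6)·(k1 + 2k2 + 2k3 + k4).
x=0.000000, u=1.400000:
  k1 = f(0.000000, 1.400000) = 2.980000
  k2 = f(0.245000, 2.130100) = 4.294180
  k3 = f(0.245000, 2.452074) = 4.873733
  k4 = f(0.490000, 3.788129) = 7.278633
  u ← 1.400000 + (0.49/6)·(k1 + 2k2 + 2k3 + k4) = 3.735214
u(0.49) ≈ 3.7352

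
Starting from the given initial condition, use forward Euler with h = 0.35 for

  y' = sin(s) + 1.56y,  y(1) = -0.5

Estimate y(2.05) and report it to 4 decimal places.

Euler: y_{n+1} = y_n + h·f(s_n, y_n).
s=1.000000, y=-0.500000: f=0.061471 → y ← -0.500000 + 0.35·0.061471 = -0.478485
s=1.350000, y=-0.478485: f=0.229287 → y ← -0.478485 + 0.35·0.229287 = -0.398235
s=1.700000, y=-0.398235: f=0.370418 → y ← -0.398235 + 0.35·0.370418 = -0.268588
y(2.05) ≈ -0.2686

-0.2686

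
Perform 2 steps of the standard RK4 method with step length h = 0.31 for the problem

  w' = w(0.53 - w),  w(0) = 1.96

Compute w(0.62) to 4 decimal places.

RK4: k1 = f(t_n, w_n); k2 = f(t_n + h/2, w_n + (h/2)·k1); k3 = f(t_n + h/2, w_n + (h/2)·k2); k4 = f(t_n + h, w_n + h·k3); w_{n+1} = w_n + (h/6)·(k1 + 2k2 + 2k3 + k4).
t=0.000000, w=1.960000:
  k1 = f(0.000000, 1.960000) = -2.802800
  k2 = f(0.155000, 1.525566) = -1.518802
  k3 = f(0.155000, 1.724586) = -2.060166
  k4 = f(0.310000, 1.321349) = -1.045648
  w ← 1.960000 + (0.31/6)·(k1 + 2k2 + 2k3 + k4) = 1.391337
t=0.310000, w=1.391337:
  k1 = f(0.310000, 1.391337) = -1.198410
  k2 = f(0.465000, 1.205583) = -0.814472
  k3 = f(0.465000, 1.265094) = -0.929963
  k4 = f(0.620000, 1.103049) = -0.632100
  w ← 1.391337 + (0.31/6)·(k1 + 2k2 + 2k3 + k4) = 1.116502
w(0.62) ≈ 1.1165

1.1165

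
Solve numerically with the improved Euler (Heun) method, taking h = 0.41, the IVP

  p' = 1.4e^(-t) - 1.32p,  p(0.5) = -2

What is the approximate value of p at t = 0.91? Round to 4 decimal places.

Heun: k1 = f(t_n, p_n); k2 = f(t_n + h, p_n + h·k1); p_{n+1} = p_n + (h/2)·(k1 + k2).
t=0.500000, p=-2.000000:
  k1 = f(0.500000, -2.000000) = 3.489143
  k2 = f(0.910000, -0.569451) = 1.315210
  p ← -2.000000 + (0.41/2)·(3.489143 + 1.315210) = -1.015108
p(0.91) ≈ -1.0151

-1.0151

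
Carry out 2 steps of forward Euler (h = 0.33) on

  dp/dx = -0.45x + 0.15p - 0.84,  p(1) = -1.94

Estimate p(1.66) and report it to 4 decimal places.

-3.0583

Euler: p_{n+1} = p_n + h·f(x_n, p_n).
x=1.000000, p=-1.940000: f=-1.581000 → p ← -1.940000 + 0.33·(-1.581000) = -2.461730
x=1.330000, p=-2.461730: f=-1.807759 → p ← -2.461730 + 0.33·(-1.807759) = -3.058291
p(1.66) ≈ -3.0583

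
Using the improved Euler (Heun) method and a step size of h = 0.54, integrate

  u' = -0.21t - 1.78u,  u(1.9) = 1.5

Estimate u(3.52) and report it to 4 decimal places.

-0.1408

Heun: k1 = f(t_n, u_n); k2 = f(t_n + h, u_n + h·k1); u_{n+1} = u_n + (h/2)·(k1 + k2).
t=1.900000, u=1.500000:
  k1 = f(1.900000, 1.500000) = -3.069000
  k2 = f(2.440000, -0.157260) = -0.232477
  u ← 1.500000 + (0.54/2)·(-3.069000 + (-0.232477)) = 0.608601
t=2.440000, u=0.608601:
  k1 = f(2.440000, 0.608601) = -1.595710
  k2 = f(2.980000, -0.253082) = -0.175314
  u ← 0.608601 + (0.54/2)·(-1.595710 + (-0.175314)) = 0.130425
t=2.980000, u=0.130425:
  k1 = f(2.980000, 0.130425) = -0.857956
  k2 = f(3.520000, -0.332872) = -0.146689
  u ← 0.130425 + (0.54/2)·(-0.857956 + (-0.146689)) = -0.140829
u(3.52) ≈ -0.1408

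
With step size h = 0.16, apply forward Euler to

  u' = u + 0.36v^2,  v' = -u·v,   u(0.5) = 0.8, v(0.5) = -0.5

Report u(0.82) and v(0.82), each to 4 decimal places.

1.1041, -0.3703

Euler on (u,v): u_{n+1} = u_n + h·u', v_{n+1} = v_n + h·v'.
0.500000: (0.800000, -0.500000); f=(0.890000, 0.400000) → (0.942400, -0.436000)
0.660000: (0.942400, -0.436000); f=(1.010835, 0.410886) → (1.104134, -0.370258)
(u(0.82), v(0.82)) ≈ (1.1041, -0.3703)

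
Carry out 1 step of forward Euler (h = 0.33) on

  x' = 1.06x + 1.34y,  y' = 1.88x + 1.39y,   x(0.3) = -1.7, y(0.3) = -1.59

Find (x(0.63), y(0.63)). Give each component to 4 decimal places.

Euler on (x,y): x_{n+1} = x_n + h·x', y_{n+1} = y_n + h·y'.
0.300000: (-1.700000, -1.590000); f=(-3.932600, -5.406100) → (-2.997758, -3.374013)
(x(0.63), y(0.63)) ≈ (-2.9978, -3.3740)

-2.9978, -3.3740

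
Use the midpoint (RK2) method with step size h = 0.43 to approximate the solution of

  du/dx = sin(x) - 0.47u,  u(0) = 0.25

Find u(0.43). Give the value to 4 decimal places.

0.2963

Midpoint: k1 = f(x_n, u_n); k2 = f(x_n + h/2, u_n + (h/2)·k1); u_{n+1} = u_n + h·k2.
x=0.000000, u=0.250000:
  k1 = f(0.000000, 0.250000) = -0.117500
  k2 = f(0.215000, 0.224738) = 0.107721
  u ← 0.250000 + 0.43·0.107721 = 0.296320
u(0.43) ≈ 0.2963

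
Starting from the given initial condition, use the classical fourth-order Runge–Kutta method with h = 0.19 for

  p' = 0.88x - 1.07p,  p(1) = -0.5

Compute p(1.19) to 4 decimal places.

-0.2419

RK4: k1 = f(x_n, p_n); k2 = f(x_n + h/2, p_n + (h/2)·k1); k3 = f(x_n + h/2, p_n + (h/2)·k2); k4 = f(x_n + h, p_n + h·k3); p_{n+1} = p_n + (h/6)·(k1 + 2k2 + 2k3 + k4).
x=1.000000, p=-0.500000:
  k1 = f(1.000000, -0.500000) = 1.415000
  k2 = f(1.095000, -0.365575) = 1.354765
  k3 = f(1.095000, -0.371297) = 1.360888
  k4 = f(1.190000, -0.241431) = 1.305531
  p ← -0.500000 + (0.19/6)·(k1 + 2k2 + 2k3 + k4) = -0.241858
p(1.19) ≈ -0.2419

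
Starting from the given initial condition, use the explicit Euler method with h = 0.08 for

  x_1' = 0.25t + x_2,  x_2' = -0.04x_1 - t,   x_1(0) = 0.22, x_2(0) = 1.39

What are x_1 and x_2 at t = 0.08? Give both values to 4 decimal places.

Euler on (x_1,x_2): x_1_{n+1} = x_1_n + h·x_1', x_2_{n+1} = x_2_n + h·x_2'.
0.000000: (0.220000, 1.390000); f=(1.390000, -0.008800) → (0.331200, 1.389296)
(x_1(0.08), x_2(0.08)) ≈ (0.3312, 1.3893)

0.3312, 1.3893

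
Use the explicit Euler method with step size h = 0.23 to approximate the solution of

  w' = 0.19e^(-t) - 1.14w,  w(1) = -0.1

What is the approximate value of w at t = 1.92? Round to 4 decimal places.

Euler: w_{n+1} = w_n + h·f(t_n, w_n).
t=1.000000, w=-0.100000: f=0.183897 → w ← -0.100000 + 0.23·0.183897 = -0.057704
t=1.230000, w=-0.057704: f=0.121318 → w ← -0.057704 + 0.23·0.121318 = -0.029801
t=1.460000, w=-0.029801: f=0.078098 → w ← -0.029801 + 0.23·0.078098 = -0.011838
t=1.690000, w=-0.011838: f=0.048554 → w ← -0.011838 + 0.23·0.048554 = -0.000671
w(1.92) ≈ -0.0007

-0.0007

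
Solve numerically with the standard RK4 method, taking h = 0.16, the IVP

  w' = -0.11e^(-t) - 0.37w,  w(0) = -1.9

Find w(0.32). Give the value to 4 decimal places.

-1.7162

RK4: k1 = f(t_n, w_n); k2 = f(t_n + h/2, w_n + (h/2)·k1); k3 = f(t_n + h/2, w_n + (h/2)·k2); k4 = f(t_n + h, w_n + h·k3); w_{n+1} = w_n + (h/6)·(k1 + 2k2 + 2k3 + k4).
t=0.000000, w=-1.900000:
  k1 = f(0.000000, -1.900000) = 0.593000
  k2 = f(0.080000, -1.852560) = 0.583904
  k3 = f(0.080000, -1.853288) = 0.584174
  k4 = f(0.160000, -1.806532) = 0.574681
  w ← -1.900000 + (0.16/6)·(k1 + 2k2 + 2k3 + k4) = -1.806564
t=0.160000, w=-1.806564:
  k1 = f(0.160000, -1.806564) = 0.574693
  k2 = f(0.240000, -1.760589) = 0.564889
  k3 = f(0.240000, -1.761373) = 0.565179
  k4 = f(0.320000, -1.716136) = 0.555094
  w ← -1.806564 + (0.16/6)·(k1 + 2k2 + 2k3 + k4) = -1.716166
w(0.32) ≈ -1.7162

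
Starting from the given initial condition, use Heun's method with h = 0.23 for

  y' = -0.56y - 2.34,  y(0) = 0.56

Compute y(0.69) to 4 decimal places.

Heun: k1 = f(s_n, y_n); k2 = f(s_n + h, y_n + h·k1); y_{n+1} = y_n + (h/2)·(k1 + k2).
s=0.000000, y=0.560000:
  k1 = f(0.000000, 0.560000) = -2.653600
  k2 = f(0.230000, -0.050328) = -2.311816
  y ← 0.560000 + (0.23/2)·(-2.653600 + (-2.311816)) = -0.011023
s=0.230000, y=-0.011023:
  k1 = f(0.230000, -0.011023) = -2.333827
  k2 = f(0.460000, -0.547803) = -2.033230
  y ← -0.011023 + (0.23/2)·(-2.333827 + (-2.033230)) = -0.513234
s=0.460000, y=-0.513234:
  k1 = f(0.460000, -0.513234) = -2.052589
  k2 = f(0.690000, -0.985330) = -1.788215
  y ← -0.513234 + (0.23/2)·(-2.052589 + (-1.788215)) = -0.954927
y(0.69) ≈ -0.9549

-0.9549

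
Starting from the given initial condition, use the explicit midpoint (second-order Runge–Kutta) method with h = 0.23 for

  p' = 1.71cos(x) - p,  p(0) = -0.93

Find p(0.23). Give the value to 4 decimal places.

Midpoint: k1 = f(x_n, p_n); k2 = f(x_n + h/2, p_n + (h/2)·k1); p_{n+1} = p_n + h·k2.
x=0.000000, p=-0.930000:
  k1 = f(0.000000, -0.930000) = 2.640000
  k2 = f(0.115000, -0.626400) = 2.325105
  p ← -0.930000 + 0.23·2.325105 = -0.395226
p(0.23) ≈ -0.3952

-0.3952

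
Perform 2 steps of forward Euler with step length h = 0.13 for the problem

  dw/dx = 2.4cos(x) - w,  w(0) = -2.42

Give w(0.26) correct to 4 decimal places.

Euler: w_{n+1} = w_n + h·f(x_n, w_n).
x=0.000000, w=-2.420000: f=4.820000 → w ← -2.420000 + 0.13·4.820000 = -1.793400
x=0.130000, w=-1.793400: f=4.173149 → w ← -1.793400 + 0.13·4.173149 = -1.250891
w(0.26) ≈ -1.2509

-1.2509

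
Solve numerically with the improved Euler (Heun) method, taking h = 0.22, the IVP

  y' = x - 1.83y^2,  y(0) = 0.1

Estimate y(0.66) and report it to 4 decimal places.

0.2844

Heun: k1 = f(x_n, y_n); k2 = f(x_n + h, y_n + h·k1); y_{n+1} = y_n + (h/2)·(k1 + k2).
x=0.000000, y=0.100000:
  k1 = f(0.000000, 0.100000) = -0.018300
  k2 = f(0.220000, 0.095974) = 0.203144
  y ← 0.100000 + (0.22/2)·(-0.018300 + 0.203144) = 0.120333
x=0.220000, y=0.120333:
  k1 = f(0.220000, 0.120333) = 0.193502
  k2 = f(0.440000, 0.162903) = 0.391436
  y ← 0.120333 + (0.22/2)·(0.193502 + 0.391436) = 0.184676
x=0.440000, y=0.184676:
  k1 = f(0.440000, 0.184676) = 0.377587
  k2 = f(0.660000, 0.267745) = 0.528812
  y ← 0.184676 + (0.22/2)·(0.377587 + 0.528812) = 0.284380
y(0.66) ≈ 0.2844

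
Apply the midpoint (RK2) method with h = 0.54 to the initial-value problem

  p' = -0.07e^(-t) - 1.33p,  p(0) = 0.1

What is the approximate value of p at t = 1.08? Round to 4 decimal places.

Midpoint: k1 = f(t_n, p_n); k2 = f(t_n + h/2, p_n + (h/2)·k1); p_{n+1} = p_n + h·k2.
t=0.000000, p=0.100000:
  k1 = f(0.000000, 0.100000) = -0.203000
  k2 = f(0.270000, 0.045190) = -0.113539
  p ← 0.100000 + 0.54·(-0.113539) = 0.038689
t=0.540000, p=0.038689:
  k1 = f(0.540000, 0.038689) = -0.092248
  k2 = f(0.810000, 0.013782) = -0.049470
  p ← 0.038689 + 0.54·(-0.049470) = 0.011975
p(1.08) ≈ 0.0120

0.0120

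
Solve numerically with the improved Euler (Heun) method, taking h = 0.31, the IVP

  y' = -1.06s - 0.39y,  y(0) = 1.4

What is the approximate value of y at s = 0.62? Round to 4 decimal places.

Heun: k1 = f(s_n, y_n); k2 = f(s_n + h, y_n + h·k1); y_{n+1} = y_n + (h/2)·(k1 + k2).
s=0.000000, y=1.400000:
  k1 = f(0.000000, 1.400000) = -0.546000
  k2 = f(0.310000, 1.230740) = -0.808589
  y ← 1.400000 + (0.31/2)·(-0.546000 + (-0.808589)) = 1.190039
s=0.310000, y=1.190039:
  k1 = f(0.310000, 1.190039) = -0.792715
  k2 = f(0.620000, 0.944297) = -1.025476
  y ← 1.190039 + (0.31/2)·(-0.792715 + (-1.025476)) = 0.908219
y(0.62) ≈ 0.9082

0.9082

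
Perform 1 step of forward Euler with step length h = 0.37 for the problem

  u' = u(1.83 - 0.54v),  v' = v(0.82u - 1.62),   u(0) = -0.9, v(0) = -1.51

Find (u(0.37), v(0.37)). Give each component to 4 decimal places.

-1.7809, -0.1926

Euler on (u,v): u_{n+1} = u_n + h·u', v_{n+1} = v_n + h·v'.
0.000000: (-0.900000, -1.510000); f=(-2.380860, 3.560580) → (-1.780918, -0.192585)
(u(0.37), v(0.37)) ≈ (-1.7809, -0.1926)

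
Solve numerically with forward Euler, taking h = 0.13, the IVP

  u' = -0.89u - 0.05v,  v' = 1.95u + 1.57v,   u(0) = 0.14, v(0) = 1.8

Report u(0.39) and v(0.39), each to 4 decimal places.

0.0576, 3.2496

Euler on (u,v): u_{n+1} = u_n + h·u', v_{n+1} = v_n + h·v'.
0.000000: (0.140000, 1.800000); f=(-0.214600, 3.099000) → (0.112102, 2.202870)
0.130000: (0.112102, 2.202870); f=(-0.209914, 3.677105) → (0.084813, 2.680894)
0.260000: (0.084813, 2.680894); f=(-0.209528, 4.374389) → (0.057574, 3.249564)
(u(0.39), v(0.39)) ≈ (0.0576, 3.2496)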